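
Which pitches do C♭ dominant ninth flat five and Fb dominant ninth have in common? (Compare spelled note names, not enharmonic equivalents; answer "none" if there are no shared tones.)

C-flat

C♭ dominant ninth flat five: C-flat E-flat G-double-flat B-double-flat D-flat
Fb dominant ninth: F-flat A-flat C-flat E-double-flat G-flat
Common to both → C-flat.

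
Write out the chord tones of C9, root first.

C9 is a dominant ninth built on C.
C — root
E — major 3rd
G — perfect 5th
Bb — minor 7th
D — major 9th

C E G Bb D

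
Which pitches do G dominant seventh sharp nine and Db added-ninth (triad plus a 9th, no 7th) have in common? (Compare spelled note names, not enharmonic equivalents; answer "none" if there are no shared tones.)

G dominant seventh sharp nine: G B D F A-sharp
Db added-ninth: D-flat F A-flat E-flat
Common to both → F.

F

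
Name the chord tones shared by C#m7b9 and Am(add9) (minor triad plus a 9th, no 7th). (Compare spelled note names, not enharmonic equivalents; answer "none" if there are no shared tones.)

C#m7b9 = C#, E, G#, B, D.
Am(add9) = A, C, E, B.
Shared: E, B.

E, B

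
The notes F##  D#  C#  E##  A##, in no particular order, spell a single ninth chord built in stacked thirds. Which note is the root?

D#

Arranged so that each adjacent pair is a third by letter name: D# – F## – A## – C# – E##.
The bottom of that stack, D#, is the root (this is D# dominant seventh sharp nine sharp five).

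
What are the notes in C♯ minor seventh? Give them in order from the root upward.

Root C♯, quality minor seventh:
- root: C♯
- minor 3rd: E
- perfect 5th: G♯
- minor 7th: B

C♯ – E – G♯ – B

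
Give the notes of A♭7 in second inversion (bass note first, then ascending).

E♭ G♭ A♭ C

A♭7 = A♭–C–E♭–G♭; second inversion → fifth (E♭) lowest.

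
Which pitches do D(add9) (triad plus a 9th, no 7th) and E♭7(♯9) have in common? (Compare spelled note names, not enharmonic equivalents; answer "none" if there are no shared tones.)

F♯

D(add9) = D, F♯, A, E.
E♭7(♯9) = E♭, G, B♭, D♭, F♯.
Shared: F♯.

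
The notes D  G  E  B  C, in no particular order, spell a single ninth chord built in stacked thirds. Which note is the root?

Arranged so that each adjacent pair is a third by letter name: C – E – G – B – D.
The bottom of that stack, C, is the root (this is C major ninth).

C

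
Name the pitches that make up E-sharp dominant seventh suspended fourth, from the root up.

E-sharp dominant seventh suspended fourth is a dominant seventh suspended fourth built on E#.
- root: E#
- perfect 4th: A#
- perfect 5th: B#
- minor 7th: D#

E# A# B# D#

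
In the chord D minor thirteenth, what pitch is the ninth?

D minor thirteenth is built on D; its 9th is a major 9th above the root.
A second above D uses the letter E, and the major 9th above D is E.

E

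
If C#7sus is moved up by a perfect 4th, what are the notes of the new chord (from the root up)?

A perfect 4th up from C# is F#, so the new chord is F# dominant seventh suspended fourth.
Root: F#
Perfect 4th (4th): B
Perfect 5th (5th): C#
Minor 7th (7th): E

F# – B – C# – E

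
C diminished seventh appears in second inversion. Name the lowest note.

G-flat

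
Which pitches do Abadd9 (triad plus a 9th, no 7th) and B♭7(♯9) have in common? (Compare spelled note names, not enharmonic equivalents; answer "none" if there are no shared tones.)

Ab, Bb

Abadd9 = Ab, C, Eb, Bb.
B♭7(♯9) = Bb, D, F, Ab, C#.
Shared: Ab, Bb.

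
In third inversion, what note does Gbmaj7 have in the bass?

F

Gbmaj7 = G♭–B♭–D♭–F. Third inversion → seventh in the bass = F.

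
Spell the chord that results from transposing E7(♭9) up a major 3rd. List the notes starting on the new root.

G#, B#, D#, F#, A

A major 3rd up from E is G#, so the new chord is G# dominant seventh flat nine.
Root: G#
Major 3rd (3rd): B#
Perfect 5th (5th): D#
Minor 7th (7th): F#
Minor 9th (9th): A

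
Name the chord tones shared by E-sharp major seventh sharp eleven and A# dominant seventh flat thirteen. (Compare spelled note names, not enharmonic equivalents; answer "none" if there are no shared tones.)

E-sharp

E-sharp major seventh sharp eleven: E-sharp G-double-sharp B-sharp D-double-sharp A-double-sharp
A# dominant seventh flat thirteen: A-sharp C-double-sharp E-sharp G-sharp F-sharp
Common to both → E-sharp.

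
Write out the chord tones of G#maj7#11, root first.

G# B# D# F## C##

G#maj7#11 is a major seventh sharp eleven built on G#.
- root: G#
- major 3rd: B#
- perfect 5th: D#
- major 7th: F##
- augmented 11th: C##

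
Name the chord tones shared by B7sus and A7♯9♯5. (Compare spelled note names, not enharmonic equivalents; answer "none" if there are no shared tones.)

A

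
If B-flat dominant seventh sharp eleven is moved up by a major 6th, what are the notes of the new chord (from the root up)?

G, B, D, F, C-sharp

A major 6th up from B-flat is G, so the new chord is G dominant seventh sharp eleven.
- root: G
- major 3rd: B
- perfect 5th: D
- minor 7th: F
- augmented 11th: C-sharp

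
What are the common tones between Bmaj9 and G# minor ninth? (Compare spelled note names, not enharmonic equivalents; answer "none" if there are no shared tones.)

B, D#, F#, A#

Bmaj9 = B, D#, F#, A#, C#.
G# minor ninth = G#, B, D#, F#, A#.
Shared: B, D#, F#, A#.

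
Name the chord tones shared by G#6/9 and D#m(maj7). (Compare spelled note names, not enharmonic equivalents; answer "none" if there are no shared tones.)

D# A#

G#6/9: G# B# D# E# A#
D#m(maj7): D# F# A# C##
Common to both → D#, A#.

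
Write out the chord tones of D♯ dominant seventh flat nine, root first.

D♯ dominant seventh flat nine: dominant seventh flat nine on D-sharp.
- root: D-sharp
- major 3rd: F-double-sharp
- perfect 5th: A-sharp
- minor 7th: C-sharp
- minor 9th: E

D-sharp, F-double-sharp, A-sharp, C-sharp, E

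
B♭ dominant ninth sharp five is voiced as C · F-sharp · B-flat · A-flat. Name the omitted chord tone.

B♭ dominant ninth sharp five = B-flat, D, F-sharp, A-flat, C. The voicing lacks the 3rd (major 3rd), D.

D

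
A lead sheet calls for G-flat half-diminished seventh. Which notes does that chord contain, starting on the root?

Gb – Bbb – Dbb – Fb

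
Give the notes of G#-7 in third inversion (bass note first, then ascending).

G#-7 = G#–B–D#–F#; third inversion → seventh (F#) lowest.

F# – G# – B – D#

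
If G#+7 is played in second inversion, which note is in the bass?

G#+7 in root position is G#–B#–D##–F#.
Second inversion places the fifth in the bass, which is D##.

D##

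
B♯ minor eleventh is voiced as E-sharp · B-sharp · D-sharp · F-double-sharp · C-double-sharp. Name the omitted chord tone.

A-sharp

B♯ minor eleventh = B-sharp, D-sharp, F-double-sharp, A-sharp, C-double-sharp, E-sharp. The voicing lacks the 7th (minor 7th), A-sharp.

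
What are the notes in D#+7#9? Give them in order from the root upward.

D#  F##  A##  C#  E##

D#+7#9: dominant seventh sharp nine sharp five on D#.
Root: D#
Major 3rd (3rd): F##
Augmented 5th (5th): A##
Minor 7th (7th): C#
Augmented 9th (9th): E##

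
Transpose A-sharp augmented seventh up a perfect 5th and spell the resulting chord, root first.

E-sharp, G-double-sharp, B-double-sharp, D-sharp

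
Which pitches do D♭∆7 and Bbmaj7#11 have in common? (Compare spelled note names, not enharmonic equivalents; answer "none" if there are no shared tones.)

F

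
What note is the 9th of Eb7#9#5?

Eb7#9#5 is built on E♭; its 9th is an augmented 9th above the root.
A second above E uses the letter F, and the augmented 9th above E♭ is F♯.

F♯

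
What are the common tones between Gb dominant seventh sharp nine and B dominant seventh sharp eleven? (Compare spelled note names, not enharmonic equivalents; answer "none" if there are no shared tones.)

A

Gb dominant seventh sharp nine: G-flat B-flat D-flat F-flat A
B dominant seventh sharp eleven: B D-sharp F-sharp A E-sharp
Common to both → A.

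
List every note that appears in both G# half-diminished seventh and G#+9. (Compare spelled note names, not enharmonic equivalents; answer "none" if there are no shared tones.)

G# – F#

G# half-diminished seventh: G# B D F#
G#+9: G# B# D## F# A#
Common to both → G#, F#.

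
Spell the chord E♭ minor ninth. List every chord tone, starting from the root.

E-flat – G-flat – B-flat – D-flat – F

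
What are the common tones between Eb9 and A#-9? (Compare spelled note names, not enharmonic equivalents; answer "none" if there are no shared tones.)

none

Eb9 = Eb, G, Bb, Db, F.
A#-9 = A#, C#, E#, G#, B#.
Shared: none.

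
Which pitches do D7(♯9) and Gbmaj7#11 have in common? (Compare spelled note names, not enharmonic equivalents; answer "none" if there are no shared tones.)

C

D7(♯9) = D, F#, A, C, E#.
Gbmaj7#11 = Gb, Bb, Db, F, C.
Shared: C.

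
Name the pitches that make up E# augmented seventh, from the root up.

E# augmented seventh: augmented seventh on E#.
root → E#
3rd (major 3rd) → G##
5th (augmented 5th) → B##
7th (minor 7th) → D#

E# G## B## D#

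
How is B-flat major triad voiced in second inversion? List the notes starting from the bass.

F, B-flat, D

B-flat major triad = B-flat–D–F; second inversion → fifth (F) lowest.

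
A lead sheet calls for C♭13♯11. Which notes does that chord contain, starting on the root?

Cb – Eb – Gb – Bbb – Db – F – Ab

C♭13♯11 is a dominant thirteenth sharp eleven built on Cb.
Root: Cb
Major 3rd (3rd): Eb
Perfect 5th (5th): Gb
Minor 7th (7th): Bbb
Major 9th (9th): Db
Augmented 11th (11th): F
Major 13th (13th): Ab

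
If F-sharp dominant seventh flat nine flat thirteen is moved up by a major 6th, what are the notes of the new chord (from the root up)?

D♯ F𝄪 A♯ C♯ E B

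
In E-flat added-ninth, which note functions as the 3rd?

G

Root of E-flat added-ninth = E-flat. The 3rd is a major 3rd: E-flat up a major 3rd → G.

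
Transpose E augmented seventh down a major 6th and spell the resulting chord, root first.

G  B  D-sharp  F

E down a major 6th → G. New chord: G augmented seventh.
- root: G
- major 3rd: B
- augmented 5th: D-sharp
- minor 7th: F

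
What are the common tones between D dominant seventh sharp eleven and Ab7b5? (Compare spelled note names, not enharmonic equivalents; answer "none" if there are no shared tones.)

D dominant seventh sharp eleven: D F# A C G#
Ab7b5: Ab C Ebb Gb
Common to both → C.

C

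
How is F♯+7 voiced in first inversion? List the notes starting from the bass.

F♯+7 = F#–A#–C##–E; first inversion → third (A#) lowest.

A#, C##, E, F#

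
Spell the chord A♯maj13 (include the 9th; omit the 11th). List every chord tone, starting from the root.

A♯maj13 is a major thirteenth built on A#.
A# — root
C## — major 3rd
E# — perfect 5th
G## — major 7th
B# — major 9th
F## — major 13th

A# – C## – E# – G## – B# – F##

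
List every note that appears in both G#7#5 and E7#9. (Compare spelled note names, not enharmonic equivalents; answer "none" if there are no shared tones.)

G#

G#7#5 = G#, B#, D##, F#.
E7#9 = E, G#, B, D, F##.
Shared: G#.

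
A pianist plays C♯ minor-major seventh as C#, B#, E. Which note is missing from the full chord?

C♯ minor-major seventh = C#, E, G#, B#. The voicing lacks the 5th (perfect 5th), G#.

G#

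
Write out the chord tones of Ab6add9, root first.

Ab C Eb F Bb

Ab6add9: six-nine on Ab.
- root: Ab
- major 3rd: C
- perfect 5th: Eb
- major 6th: F
- major 9th: Bb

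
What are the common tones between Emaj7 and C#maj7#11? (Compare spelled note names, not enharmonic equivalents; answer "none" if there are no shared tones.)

G♯

Emaj7 = E, G♯, B, D♯.
C#maj7#11 = C♯, E♯, G♯, B♯, F𝄪.
Shared: G♯.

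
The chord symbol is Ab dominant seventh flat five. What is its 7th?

Gb

Root of Ab dominant seventh flat five = Ab. The 7th is a minor 7th: Ab up a minor 7th → Gb.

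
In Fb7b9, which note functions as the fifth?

Cb

Fb7b9 is built on Fb; its 5th is a perfect 5th above the root.
A fifth above F uses the letter C, and the perfect 5th above Fb is Cb.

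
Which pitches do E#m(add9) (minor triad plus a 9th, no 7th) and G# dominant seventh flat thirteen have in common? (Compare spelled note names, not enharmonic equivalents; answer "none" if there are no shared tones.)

G♯ – B♯

E#m(add9) = E♯, G♯, B♯, F𝄪.
G# dominant seventh flat thirteen = G♯, B♯, D♯, F♯, E.
Shared: G♯, B♯.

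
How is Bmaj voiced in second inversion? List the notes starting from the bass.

In root position, Bmaj is B–D#–F#.
Second inversion puts the fifth (F#) in the bass.

F# B D#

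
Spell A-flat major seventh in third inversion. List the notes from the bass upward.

In root position, A-flat major seventh is A-flat–C–E-flat–G.
Third inversion puts the seventh (G) in the bass.

G  A-flat  C  E-flat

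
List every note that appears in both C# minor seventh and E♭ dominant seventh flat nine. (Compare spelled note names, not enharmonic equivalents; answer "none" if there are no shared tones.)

none

C# minor seventh = C#, E, G#, B.
E♭ dominant seventh flat nine = Eb, G, Bb, Db, Fb.
Shared: none.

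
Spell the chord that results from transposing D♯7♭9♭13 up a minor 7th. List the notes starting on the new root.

C♯, E♯, G♯, B, D, A

D♯ up a minor 7th → C♯. New chord: C♯ dominant seventh flat nine flat thirteen.
Root: C♯
Major 3rd (3rd): E♯
Perfect 5th (5th): G♯
Minor 7th (7th): B
Minor 9th (9th): D
Minor 13th (13th): A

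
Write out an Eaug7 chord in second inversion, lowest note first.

Eaug7 = E–G#–B#–D; second inversion → fifth (B#) lowest.

B# – D – E – G#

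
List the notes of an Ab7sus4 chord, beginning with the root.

Root A♭, quality dominant seventh suspended fourth:
- root: A♭
- perfect 4th: D♭
- perfect 5th: E♭
- minor 7th: G♭

A♭ D♭ E♭ G♭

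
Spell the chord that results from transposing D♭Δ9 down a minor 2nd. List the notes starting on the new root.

Transposed root: D♭ → C (minor 2nd down). So we spell C major ninth:
C — root
E — major 3rd
G — perfect 5th
B — major 7th
D — major 9th

C, E, G, B, D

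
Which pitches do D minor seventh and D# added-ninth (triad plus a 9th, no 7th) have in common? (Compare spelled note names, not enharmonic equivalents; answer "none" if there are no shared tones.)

D minor seventh: D F A C
D# added-ninth: D# F## A# E#
Common to both → none.

none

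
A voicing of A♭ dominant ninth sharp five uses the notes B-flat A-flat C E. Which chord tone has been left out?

The full A♭ dominant ninth sharp five chord is A-flat, C, E, G-flat, B-flat.
Comparing with the voicing, the minor 7th (7th) — G-flat — is absent.

G-flat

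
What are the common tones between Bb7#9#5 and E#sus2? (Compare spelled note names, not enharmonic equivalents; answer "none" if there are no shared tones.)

none

Bb7#9#5: B♭ D F♯ A♭ C♯
E#sus2: E♯ F𝄪 B♯
Common to both → none.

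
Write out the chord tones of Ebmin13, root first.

Root Eb, quality minor thirteenth:
root → Eb
3rd (minor 3rd) → Gb
5th (perfect 5th) → Bb
7th (minor 7th) → Db
9th (major 9th) → F
11th (perfect 11th) → Ab
13th (major 13th) → C

Eb, Gb, Bb, Db, F, Ab, C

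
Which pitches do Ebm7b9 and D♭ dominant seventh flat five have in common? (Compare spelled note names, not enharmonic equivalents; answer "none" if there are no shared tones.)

Db

Ebm7b9 = Eb, Gb, Bb, Db, Fb.
D♭ dominant seventh flat five = Db, F, Abb, Cb.
Shared: Db.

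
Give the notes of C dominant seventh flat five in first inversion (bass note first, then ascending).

E – G-flat – B-flat – C

C dominant seventh flat five = C–E–G-flat–B-flat; first inversion → third (E) lowest.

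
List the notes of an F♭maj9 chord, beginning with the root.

Fb  Ab  Cb  Eb  Gb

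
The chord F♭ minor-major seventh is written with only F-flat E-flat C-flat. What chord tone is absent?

A-double-flat

The full F♭ minor-major seventh chord is F-flat, A-double-flat, C-flat, E-flat.
Comparing with the voicing, the minor 3rd (3rd) — A-double-flat — is absent.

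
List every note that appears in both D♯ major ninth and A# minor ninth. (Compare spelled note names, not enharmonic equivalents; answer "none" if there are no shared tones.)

D♯ major ninth: D-sharp F-double-sharp A-sharp C-double-sharp E-sharp
A# minor ninth: A-sharp C-sharp E-sharp G-sharp B-sharp
Common to both → A-sharp, E-sharp.

A-sharp, E-sharp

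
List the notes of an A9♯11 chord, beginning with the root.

A9♯11 is a dominant ninth sharp eleven built on A.
Root: A
Major 3rd (3rd): C#
Perfect 5th (5th): E
Minor 7th (7th): G
Major 9th (9th): B
Augmented 11th (11th): D#

A – C# – E – G – B – D#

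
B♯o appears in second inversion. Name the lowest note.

B♯o in root position is B#–D#–F#.
Second inversion places the fifth in the bass, which is F#.

F#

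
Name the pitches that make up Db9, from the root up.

D♭ – F – A♭ – C♭ – E♭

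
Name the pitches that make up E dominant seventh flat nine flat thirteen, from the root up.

E dominant seventh flat nine flat thirteen is a dominant seventh flat nine flat thirteen built on E.
root → E
3rd (major 3rd) → G-sharp
5th (perfect 5th) → B
7th (minor 7th) → D
9th (minor 9th) → F
13th (minor 13th) → C

E  G-sharp  B  D  F  C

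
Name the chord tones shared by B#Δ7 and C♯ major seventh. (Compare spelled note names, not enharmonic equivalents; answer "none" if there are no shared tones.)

B#

B#Δ7 = B#, D##, F##, A##.
C♯ major seventh = C#, E#, G#, B#.
Shared: B#.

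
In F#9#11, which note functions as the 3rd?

A♯

Root of F#9#11 = F♯. The 3rd is a major 3rd: F♯ up a major 3rd → A♯.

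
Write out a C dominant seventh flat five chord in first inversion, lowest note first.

C dominant seventh flat five = C–E–G-flat–B-flat; first inversion → third (E) lowest.

E – G-flat – B-flat – C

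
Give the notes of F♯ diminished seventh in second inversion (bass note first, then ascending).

C  Eb  F#  A

F♯ diminished seventh = F#–A–C–Eb; second inversion → fifth (C) lowest.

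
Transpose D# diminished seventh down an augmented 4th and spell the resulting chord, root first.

A, C, E-flat, G-flat

An augmented 4th down from D-sharp is A, so the new chord is A diminished seventh.
- root: A
- minor 3rd: C
- diminished 5th: E-flat
- diminished 7th: G-flat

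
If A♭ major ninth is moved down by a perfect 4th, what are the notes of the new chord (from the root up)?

E-flat, G, B-flat, D, F

Transposed root: A-flat → E-flat (perfect 4th down). So we spell E-flat major ninth:
Root: E-flat
Major 3rd (3rd): G
Perfect 5th (5th): B-flat
Major 7th (7th): D
Major 9th (9th): F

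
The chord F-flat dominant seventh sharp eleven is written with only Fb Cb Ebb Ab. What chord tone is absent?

The full F-flat dominant seventh sharp eleven chord is Fb, Ab, Cb, Ebb, Bb.
Comparing with the voicing, the augmented 11th (11th) — Bb — is absent.

Bb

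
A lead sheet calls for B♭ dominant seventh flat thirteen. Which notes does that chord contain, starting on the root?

B♭ dominant seventh flat thirteen is a dominant seventh flat thirteen built on B♭.
Root: B♭
Major 3rd (3rd): D
Perfect 5th (5th): F
Minor 7th (7th): A♭
Minor 13th (13th): G♭

B♭ – D – F – A♭ – G♭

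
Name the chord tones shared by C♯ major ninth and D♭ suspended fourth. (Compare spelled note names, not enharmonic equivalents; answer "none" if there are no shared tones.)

C♯ major ninth: C-sharp E-sharp G-sharp B-sharp D-sharp
D♭ suspended fourth: D-flat G-flat A-flat
Common to both → none.

none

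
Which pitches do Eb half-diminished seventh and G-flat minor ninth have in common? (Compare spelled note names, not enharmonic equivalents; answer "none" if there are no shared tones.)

Eb half-diminished seventh: E-flat G-flat B-double-flat D-flat
G-flat minor ninth: G-flat B-double-flat D-flat F-flat A-flat
Common to both → G-flat, B-double-flat, D-flat.

G-flat, B-double-flat, D-flat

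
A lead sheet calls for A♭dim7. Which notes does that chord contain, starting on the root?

Root Ab, quality diminished seventh:
root → Ab
3rd (minor 3rd) → Cb
5th (diminished 5th) → Ebb
7th (diminished 7th) → Gbb

Ab  Cb  Ebb  Gbb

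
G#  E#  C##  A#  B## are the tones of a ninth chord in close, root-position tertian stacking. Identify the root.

A#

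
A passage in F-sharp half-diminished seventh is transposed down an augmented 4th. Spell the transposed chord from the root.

F# down an augmented 4th → C. New chord: C half-diminished seventh.
- root: C
- minor 3rd: Eb
- diminished 5th: Gb
- minor 7th: Bb

C  Eb  Gb  Bb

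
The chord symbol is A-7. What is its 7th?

G

A-7 is built on A; its 7th is a minor 7th above the root.
A seventh above A uses the letter G, and the minor 7th above A is G.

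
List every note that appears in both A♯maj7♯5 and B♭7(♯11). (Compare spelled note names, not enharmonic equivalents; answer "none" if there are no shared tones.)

none

A♯maj7♯5 = A#, C##, E##, G##.
B♭7(♯11) = Bb, D, F, Ab, E.
Shared: none.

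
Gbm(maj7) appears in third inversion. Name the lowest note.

Gbm(maj7) in root position is Gb–Bbb–Db–F.
Third inversion places the seventh in the bass, which is F.

F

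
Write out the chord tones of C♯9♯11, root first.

C# – E# – G# – B – D# – F##

Root C#, quality dominant ninth sharp eleven:
- root: C#
- major 3rd: E#
- perfect 5th: G#
- minor 7th: B
- major 9th: D#
- augmented 11th: F##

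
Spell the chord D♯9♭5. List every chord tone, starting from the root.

D# F## A C# E#

D♯9♭5 is a dominant ninth flat five built on D#.
root → D#
3rd (major 3rd) → F##
5th (diminished 5th) → A
7th (minor 7th) → C#
9th (major 9th) → E#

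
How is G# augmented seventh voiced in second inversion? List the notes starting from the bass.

G# augmented seventh = G-sharp–B-sharp–D-double-sharp–F-sharp; second inversion → fifth (D-double-sharp) lowest.

D-double-sharp, F-sharp, G-sharp, B-sharp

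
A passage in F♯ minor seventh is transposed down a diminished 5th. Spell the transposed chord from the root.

A diminished 5th down from F# is B#, so the new chord is B# minor seventh.
root → B#
3rd (minor 3rd) → D#
5th (perfect 5th) → F##
7th (minor 7th) → A#

B# D# F## A#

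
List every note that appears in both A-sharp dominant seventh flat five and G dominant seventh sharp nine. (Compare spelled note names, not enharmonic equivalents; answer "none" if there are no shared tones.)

A-sharp

A-sharp dominant seventh flat five: A-sharp C-double-sharp E G-sharp
G dominant seventh sharp nine: G B D F A-sharp
Common to both → A-sharp.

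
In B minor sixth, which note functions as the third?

B minor sixth is built on B; its 3rd is a minor 3rd above the root.
A third above B uses the letter D, and the minor 3rd above B is D.

D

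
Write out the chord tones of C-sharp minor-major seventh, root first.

Root C#, quality minor-major seventh:
Root: C#
Minor 3rd (3rd): E
Perfect 5th (5th): G#
Major 7th (7th): B#

C# E G# B#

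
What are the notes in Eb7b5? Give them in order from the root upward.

Eb, G, Bbb, Db

Eb7b5 is a dominant seventh flat five built on Eb.
- root: Eb
- major 3rd: G
- diminished 5th: Bbb
- minor 7th: Db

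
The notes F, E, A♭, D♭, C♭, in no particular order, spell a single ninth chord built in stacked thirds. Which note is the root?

D♭

Arranged so that each adjacent pair is a third by letter name: D♭ – F – A♭ – C♭ – E.
The bottom of that stack, D♭, is the root (this is D♭ dominant seventh sharp nine).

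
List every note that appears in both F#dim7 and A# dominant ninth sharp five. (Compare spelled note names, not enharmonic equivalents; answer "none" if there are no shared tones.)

none

F#dim7 = F#, A, C, Eb.
A# dominant ninth sharp five = A#, C##, E##, G#, B#.
Shared: none.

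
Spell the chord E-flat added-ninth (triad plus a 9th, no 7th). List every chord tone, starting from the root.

Eb, G, Bb, F

E-flat added-ninth: added-ninth on Eb.
Root: Eb
Major 3rd (3rd): G
Perfect 5th (5th): Bb
Major 9th (9th): F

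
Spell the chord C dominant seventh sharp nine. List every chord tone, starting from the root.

C E G Bb D#

C dominant seventh sharp nine: dominant seventh sharp nine on C.
- root: C
- major 3rd: E
- perfect 5th: G
- minor 7th: Bb
- augmented 9th: D#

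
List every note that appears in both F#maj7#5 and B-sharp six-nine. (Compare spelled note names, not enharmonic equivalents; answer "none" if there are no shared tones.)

C##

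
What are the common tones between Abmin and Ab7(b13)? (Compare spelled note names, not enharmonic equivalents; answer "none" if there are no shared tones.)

Abmin: Ab Cb Eb
Ab7(b13): Ab C Eb Gb Fb
Common to both → Ab, Eb.

Ab  Eb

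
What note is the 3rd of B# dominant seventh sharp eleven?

Root of B# dominant seventh sharp eleven = B-sharp. The 3rd is a major 3rd: B-sharp up a major 3rd → D-double-sharp.

D-double-sharp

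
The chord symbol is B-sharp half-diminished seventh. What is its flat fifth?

F♯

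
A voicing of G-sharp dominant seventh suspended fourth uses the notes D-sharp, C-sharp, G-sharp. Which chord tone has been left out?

G-sharp dominant seventh suspended fourth = G-sharp, C-sharp, D-sharp, F-sharp. The voicing lacks the 7th (minor 7th), F-sharp.

F-sharp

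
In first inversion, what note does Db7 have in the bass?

Db7 in root position is Db–F–Ab–Cb.
First inversion places the third in the bass, which is F.

F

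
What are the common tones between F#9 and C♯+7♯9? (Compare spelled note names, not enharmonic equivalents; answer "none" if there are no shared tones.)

C#

F#9 = F#, A#, C#, E, G#.
C♯+7♯9 = C#, E#, G##, B, D##.
Shared: C#.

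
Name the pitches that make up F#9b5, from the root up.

F♯ – A♯ – C – E – G♯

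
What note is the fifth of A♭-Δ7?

Root of A♭-Δ7 = Ab. The 5th is a perfect 5th: Ab up a perfect 5th → Eb.

Eb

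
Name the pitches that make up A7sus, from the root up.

A7sus is a dominant seventh suspended fourth built on A.
A — root
D — perfect 4th
E — perfect 5th
G — minor 7th

A D E G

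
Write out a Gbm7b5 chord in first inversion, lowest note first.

Bbb, Dbb, Fb, Gb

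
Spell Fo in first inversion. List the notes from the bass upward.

Ab – Cb – F

In root position, Fo is F–Ab–Cb.
First inversion puts the third (Ab) in the bass.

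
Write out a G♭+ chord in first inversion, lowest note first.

Bb, D, Gb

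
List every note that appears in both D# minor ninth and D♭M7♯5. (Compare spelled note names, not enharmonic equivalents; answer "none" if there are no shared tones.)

D# minor ninth = D#, F#, A#, C#, E#.
D♭M7♯5 = Db, F, A, C.
Shared: none.

none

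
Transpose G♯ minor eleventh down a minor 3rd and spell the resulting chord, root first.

Transposed root: G-sharp → E-sharp (minor 3rd down). So we spell E-sharp minor eleventh:
- root: E-sharp
- minor 3rd: G-sharp
- perfect 5th: B-sharp
- minor 7th: D-sharp
- major 9th: F-double-sharp
- perfect 11th: A-sharp

E-sharp, G-sharp, B-sharp, D-sharp, F-double-sharp, A-sharp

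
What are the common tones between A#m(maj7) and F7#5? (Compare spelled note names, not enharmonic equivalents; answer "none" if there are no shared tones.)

C#

A#m(maj7) = A#, C#, E#, G##.
F7#5 = F, A, C#, Eb.
Shared: C#.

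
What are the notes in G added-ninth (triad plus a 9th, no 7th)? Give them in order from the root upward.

Root G, quality added-ninth:
- root: G
- major 3rd: B
- perfect 5th: D
- major 9th: A

G B D A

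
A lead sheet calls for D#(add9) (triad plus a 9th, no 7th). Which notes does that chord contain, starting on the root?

D#(add9): added-ninth on D#.
- root: D#
- major 3rd: F##
- perfect 5th: A#
- major 9th: E#

D#  F##  A#  E#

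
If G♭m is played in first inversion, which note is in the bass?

G♭m = G♭–B𝄫–D♭. First inversion → third in the bass = B𝄫.

B𝄫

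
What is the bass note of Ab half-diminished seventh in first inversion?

C-flat

Ab half-diminished seventh in root position is A-flat–C-flat–E-double-flat–G-flat.
First inversion places the third in the bass, which is C-flat.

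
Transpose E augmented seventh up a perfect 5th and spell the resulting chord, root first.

A perfect 5th up from E is B, so the new chord is B augmented seventh.
- root: B
- major 3rd: D#
- augmented 5th: F##
- minor 7th: A

B – D# – F## – A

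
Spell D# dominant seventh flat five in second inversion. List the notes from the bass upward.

In root position, D# dominant seventh flat five is D#–F##–A–C#.
Second inversion puts the fifth (A) in the bass.

A, C#, D#, F##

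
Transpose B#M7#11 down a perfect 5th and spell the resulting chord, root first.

E#  G##  B#  D##  A##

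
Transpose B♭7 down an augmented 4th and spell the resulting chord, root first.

Bb down an augmented 4th → Fb. New chord: Fb dominant seventh.
root → Fb
3rd (major 3rd) → Ab
5th (perfect 5th) → Cb
7th (minor 7th) → Ebb

Fb  Ab  Cb  Ebb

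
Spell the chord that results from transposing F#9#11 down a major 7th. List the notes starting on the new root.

F♯ down a major 7th → G. New chord: G dominant ninth sharp eleven.
Root: G
Major 3rd (3rd): B
Perfect 5th (5th): D
Minor 7th (7th): F
Major 9th (9th): A
Augmented 11th (11th): C♯

G  B  D  F  A  C♯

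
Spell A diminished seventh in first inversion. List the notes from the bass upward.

A diminished seventh = A–C–E-flat–G-flat; first inversion → third (C) lowest.

C – E-flat – G-flat – A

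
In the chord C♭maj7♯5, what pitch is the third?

Eb

Root of C♭maj7♯5 = Cb. The 3rd is a major 3rd: Cb up a major 3rd → Eb.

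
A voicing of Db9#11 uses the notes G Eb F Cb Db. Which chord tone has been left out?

Db9#11 = Db, F, Ab, Cb, Eb, G. The voicing lacks the 5th (perfect 5th), Ab.

Ab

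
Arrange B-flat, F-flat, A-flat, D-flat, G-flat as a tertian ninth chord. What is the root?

Stacking in thirds gives G-flat – B-flat – D-flat – F-flat – A-flat, so G-flat is the root — G-flat dominant ninth.

G-flat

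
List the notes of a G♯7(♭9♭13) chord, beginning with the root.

Root G♯, quality dominant seventh flat nine flat thirteen:
root → G♯
3rd (major 3rd) → B♯
5th (perfect 5th) → D♯
7th (minor 7th) → F♯
9th (minor 9th) → A
13th (minor 13th) → E

G♯, B♯, D♯, F♯, A, E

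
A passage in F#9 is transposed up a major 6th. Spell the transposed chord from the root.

F# up a major 6th → D#. New chord: D# dominant ninth.
Root: D#
Major 3rd (3rd): F##
Perfect 5th (5th): A#
Minor 7th (7th): C#
Major 9th (9th): E#

D# – F## – A# – C# – E#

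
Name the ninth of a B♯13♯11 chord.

C##

Root of B♯13♯11 = B#. The 9th is a major 9th: B# up a major 9th → C##.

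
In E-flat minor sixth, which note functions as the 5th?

Bb

E-flat minor sixth is built on Eb; its 5th is a perfect 5th above the root.
A fifth above E uses the letter B, and the perfect 5th above Eb is Bb.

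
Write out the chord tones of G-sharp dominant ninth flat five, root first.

G-sharp dominant ninth flat five: dominant ninth flat five on G-sharp.
G-sharp — root
B-sharp — major 3rd
D — diminished 5th
F-sharp — minor 7th
A-sharp — major 9th

G-sharp, B-sharp, D, F-sharp, A-sharp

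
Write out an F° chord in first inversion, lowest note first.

F° = F–Ab–Cb; first inversion → third (Ab) lowest.

Ab – Cb – F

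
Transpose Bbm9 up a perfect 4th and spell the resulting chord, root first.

E♭  G♭  B♭  D♭  F

B♭ up a perfect 4th → E♭. New chord: E♭ minor ninth.
E♭ — root
G♭ — minor 3rd
B♭ — perfect 5th
D♭ — minor 7th
F — major 9th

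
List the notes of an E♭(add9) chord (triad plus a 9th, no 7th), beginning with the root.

E♭(add9) is an added-ninth built on Eb.
root → Eb
3rd (major 3rd) → G
5th (perfect 5th) → Bb
9th (major 9th) → F

Eb G Bb F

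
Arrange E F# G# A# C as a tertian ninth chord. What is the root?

F#

Stacking in thirds gives F# – A# – C – E – G#, so F# is the root — F# dominant ninth flat five.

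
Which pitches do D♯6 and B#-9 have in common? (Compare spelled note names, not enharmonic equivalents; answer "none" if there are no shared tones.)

D♯ – F𝄪 – A♯ – B♯

D♯6 = D♯, F𝄪, A♯, B♯.
B#-9 = B♯, D♯, F𝄪, A♯, C𝄪.
Shared: D♯, F𝄪, A♯, B♯.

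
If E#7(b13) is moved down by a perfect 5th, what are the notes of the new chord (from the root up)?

E# down a perfect 5th → A#. New chord: A# dominant seventh flat thirteen.
- root: A#
- major 3rd: C##
- perfect 5th: E#
- minor 7th: G#
- minor 13th: F#

A#, C##, E#, G#, F#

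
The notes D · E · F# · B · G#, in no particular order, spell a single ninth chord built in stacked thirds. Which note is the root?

E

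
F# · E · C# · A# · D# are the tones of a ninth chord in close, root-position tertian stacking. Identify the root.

D#

Stacking in thirds gives D# – F# – A# – C# – E, so D# is the root — D# minor seventh flat nine.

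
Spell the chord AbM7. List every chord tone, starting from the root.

Ab, C, Eb, G

Root Ab, quality major seventh:
Ab — root
C — major 3rd
Eb — perfect 5th
G — major 7th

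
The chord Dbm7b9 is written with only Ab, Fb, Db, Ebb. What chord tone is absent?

Cb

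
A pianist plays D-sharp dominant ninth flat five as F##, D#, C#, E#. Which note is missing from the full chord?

A

The full D-sharp dominant ninth flat five chord is D#, F##, A, C#, E#.
Comparing with the voicing, the diminished 5th (5th) — A — is absent.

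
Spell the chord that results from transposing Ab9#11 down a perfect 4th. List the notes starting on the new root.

A perfect 4th down from Ab is Eb, so the new chord is Eb dominant ninth sharp eleven.
root → Eb
3rd (major 3rd) → G
5th (perfect 5th) → Bb
7th (minor 7th) → Db
9th (major 9th) → F
11th (augmented 11th) → A

Eb, G, Bb, Db, F, A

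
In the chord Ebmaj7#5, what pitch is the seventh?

D

Root of Ebmaj7#5 = E♭. The 7th is a major 7th: E♭ up a major 7th → D.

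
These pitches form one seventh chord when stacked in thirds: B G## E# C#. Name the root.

C#

Stacking in thirds gives C# – E# – G## – B, so C# is the root — C# augmented seventh.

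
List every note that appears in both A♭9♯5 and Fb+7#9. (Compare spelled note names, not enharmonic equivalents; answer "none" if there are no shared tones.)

A♭9♯5: Ab C E Gb Bb
Fb+7#9: Fb Ab C Ebb G
Common to both → Ab, C.

Ab, C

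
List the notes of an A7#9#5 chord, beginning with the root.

A7#9#5: dominant seventh sharp nine sharp five on A.
Root: A
Major 3rd (3rd): C#
Augmented 5th (5th): E#
Minor 7th (7th): G
Augmented 9th (9th): B#

A  C#  E#  G  B#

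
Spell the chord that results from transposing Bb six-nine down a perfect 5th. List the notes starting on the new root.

Bb down a perfect 5th → Eb. New chord: Eb six-nine.
Eb — root
G — major 3rd
Bb — perfect 5th
C — major 6th
F — major 9th

Eb G Bb C F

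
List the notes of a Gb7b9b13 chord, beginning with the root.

Root G♭, quality dominant seventh flat nine flat thirteen:
Root: G♭
Major 3rd (3rd): B♭
Perfect 5th (5th): D♭
Minor 7th (7th): F♭
Minor 9th (9th): A𝄫
Minor 13th (13th): E𝄫

G♭, B♭, D♭, F♭, A𝄫, E𝄫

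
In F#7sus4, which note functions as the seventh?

E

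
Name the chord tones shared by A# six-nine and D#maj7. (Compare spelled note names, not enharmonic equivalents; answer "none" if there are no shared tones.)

A#, C##, F##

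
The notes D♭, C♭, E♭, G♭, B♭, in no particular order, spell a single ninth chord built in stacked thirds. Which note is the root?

C♭

Arranged so that each adjacent pair is a third by letter name: C♭ – E♭ – G♭ – B♭ – D♭.
The bottom of that stack, C♭, is the root (this is C♭ major ninth).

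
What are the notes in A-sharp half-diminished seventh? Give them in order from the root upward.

A#, C#, E, G#

A-sharp half-diminished seventh is a half-diminished seventh built on A#.
Root: A#
Minor 3rd (3rd): C#
Diminished 5th (5th): E
Minor 7th (7th): G#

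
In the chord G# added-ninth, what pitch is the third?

B-sharp

Root of G# added-ninth = G-sharp. The 3rd is a major 3rd: G-sharp up a major 3rd → B-sharp.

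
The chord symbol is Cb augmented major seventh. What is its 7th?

Bb

Root of Cb augmented major seventh = Cb. The 7th is a major 7th: Cb up a major 7th → Bb.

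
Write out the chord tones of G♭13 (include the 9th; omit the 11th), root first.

Gb Bb Db Fb Ab Eb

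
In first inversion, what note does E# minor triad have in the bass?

G-sharp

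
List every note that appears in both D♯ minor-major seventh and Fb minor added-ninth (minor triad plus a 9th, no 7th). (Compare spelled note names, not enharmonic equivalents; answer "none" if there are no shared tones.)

none

D♯ minor-major seventh = D-sharp, F-sharp, A-sharp, C-double-sharp.
Fb minor added-ninth = F-flat, A-double-flat, C-flat, G-flat.
Shared: none.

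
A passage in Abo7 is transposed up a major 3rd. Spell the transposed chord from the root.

C  E♭  G♭  B𝄫

A♭ up a major 3rd → C. New chord: C diminished seventh.
- root: C
- minor 3rd: E♭
- diminished 5th: G♭
- diminished 7th: B𝄫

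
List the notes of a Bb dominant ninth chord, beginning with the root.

B♭ – D – F – A♭ – C

Root B♭, quality dominant ninth:
Root: B♭
Major 3rd (3rd): D
Perfect 5th (5th): F
Minor 7th (7th): A♭
Major 9th (9th): C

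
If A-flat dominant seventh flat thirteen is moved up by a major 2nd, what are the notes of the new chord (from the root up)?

B-flat – D – F – A-flat – G-flat

A-flat up a major 2nd → B-flat. New chord: B-flat dominant seventh flat thirteen.
B-flat — root
D — major 3rd
F — perfect 5th
A-flat — minor 7th
G-flat — minor 13th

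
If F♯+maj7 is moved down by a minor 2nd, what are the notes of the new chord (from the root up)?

E# – G## – B## – D##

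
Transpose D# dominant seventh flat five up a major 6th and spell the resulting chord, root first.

B-sharp  D-double-sharp  F-sharp  A-sharp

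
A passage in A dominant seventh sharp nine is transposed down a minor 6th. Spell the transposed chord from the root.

C-sharp E-sharp G-sharp B D-double-sharp

Transposed root: A → C-sharp (minor 6th down). So we spell C-sharp dominant seventh sharp nine:
- root: C-sharp
- major 3rd: E-sharp
- perfect 5th: G-sharp
- minor 7th: B
- augmented 9th: D-double-sharp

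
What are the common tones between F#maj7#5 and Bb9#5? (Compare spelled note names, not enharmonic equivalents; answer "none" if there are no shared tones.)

F#maj7#5: F# A# C## E#
Bb9#5: Bb D F# Ab C
Common to both → F#.

F#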